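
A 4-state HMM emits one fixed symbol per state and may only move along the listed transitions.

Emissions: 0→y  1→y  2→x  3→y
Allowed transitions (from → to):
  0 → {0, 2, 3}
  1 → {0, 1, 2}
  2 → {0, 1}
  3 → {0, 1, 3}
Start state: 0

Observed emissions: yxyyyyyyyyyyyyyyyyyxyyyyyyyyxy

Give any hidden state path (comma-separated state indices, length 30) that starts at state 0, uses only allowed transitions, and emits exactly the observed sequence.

0,2,0,0,0,3,1,1,1,1,1,0,3,1,0,0,3,0,0,2,0,0,0,3,3,3,0,0,2,0

  [0] y  {0,1,3}  => 0  start
  [1] x  {2}  => 2  0->2 ok
  [2] y  {0,1,3}  => 0  2->0 ok
  [3] y  {0,1,3}  => 0  0->0 ok
  [4] y  {0,1,3}  => 0  0->0 ok
  [5] y  {0,1,3}  => 3  0->3 ok
  [6] y  {0,1,3}  => 1  3->1 ok
  [7] y  {0,1,3}  => 1  1->1 ok
  [8] y  {0,1,3}  => 1  1->1 ok
  [9] y  {0,1,3}  => 1  1->1 ok
  [10] y  {0,1,3}  => 1  1->1 ok
  [11] y  {0,1,3}  => 0  1->0 ok
  [12] y  {0,1,3}  => 3  0->3 ok
  [13] y  {0,1,3}  => 1  3->1 ok
  [14] y  {0,1,3}  => 0  1->0 ok
  [15] y  {0,1,3}  => 0  0->0 ok
  [16] y  {0,1,3}  => 3  0->3 ok
  [17] y  {0,1,3}  => 0  3->0 ok
  [18] y  {0,1,3}  => 0  0->0 ok
  [19] x  {2}  => 2  0->2 ok
  [20] y  {0,1,3}  => 0  2->0 ok
  [21] y  {0,1,3}  => 0  0->0 ok
  [22] y  {0,1,3}  => 0  0->0 ok
  [23] y  {0,1,3}  => 3  0->3 ok
  [24] y  {0,1,3}  => 3  3->3 ok
  [25] y  {0,1,3}  => 3  3->3 ok
  [26] y  {0,1,3}  => 0  3->0 ok
  [27] y  {0,1,3}  => 0  0->0 ok
  [28] x  {2}  => 2  0->2 ok
  [29] y  {0,1,3}  => 0  2->0 ok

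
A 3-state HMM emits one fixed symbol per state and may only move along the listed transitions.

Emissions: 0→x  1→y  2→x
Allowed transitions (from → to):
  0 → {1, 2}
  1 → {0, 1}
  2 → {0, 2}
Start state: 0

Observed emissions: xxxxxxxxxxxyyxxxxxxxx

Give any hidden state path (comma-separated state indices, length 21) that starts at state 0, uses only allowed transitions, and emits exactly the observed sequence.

  [0] x  {0,2}  => 0  start
  [1] x  {0,2}  => 2  0->2 ok
  [2] x  {0,2}  => 2  2->2 ok
  [3] x  {0,2}  => 0  2->0 ok
  [4] x  {0,2}  => 2  0->2 ok
  [5] x  {0,2}  => 2  2->2 ok
  [6] x  {0,2}  => 0  2->0 ok
  [7] x  {0,2}  => 2  0->2 ok
  [8] x  {0,2}  => 0  2->0 ok
  [9] x  {0,2}  => 2  0->2 ok
  [10] x  {0,2}  => 0  2->0 ok
  [11] y  {1}  => 1  0->1 ok
  [12] y  {1}  => 1  1->1 ok
  [13] x  {0,2}  => 0  1->0 ok
  [14] x  {0,2}  => 2  0->2 ok
  [15] x  {0,2}  => 0  2->0 ok
  [16] x  {0,2}  => 2  0->2 ok
  [17] x  {0,2}  => 0  2->0 ok
  [18] x  {0,2}  => 2  0->2 ok
  [19] x  {0,2}  => 2  2->2 ok
  [20] x  {0,2}  => 0  2->0 ok

0,2,2,0,2,2,0,2,0,2,0,1,1,0,2,0,2,0,2,2,0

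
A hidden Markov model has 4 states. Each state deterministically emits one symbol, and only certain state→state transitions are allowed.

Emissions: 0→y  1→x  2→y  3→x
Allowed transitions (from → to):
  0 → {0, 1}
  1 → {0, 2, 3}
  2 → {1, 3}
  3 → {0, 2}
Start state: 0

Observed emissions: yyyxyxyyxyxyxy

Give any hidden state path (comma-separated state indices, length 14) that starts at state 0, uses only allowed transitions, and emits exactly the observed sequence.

  0: obs=y cand={0,2} pick 0 [start]
  1: obs=y cand={0,2} pick 0 [0->0 ok]
  2: obs=y cand={0,2} pick 0 [0->0 ok]
  3: obs=x cand={1,3} pick 1 [0->1 ok]
  4: obs=y cand={0,2} pick 2 [1->2 ok]
  5: obs=x cand={1,3} pick 3 [2->3 ok]
  6: obs=y cand={0,2} pick 0 [3->0 ok]
  7: obs=y cand={0,2} pick 0 [0->0 ok]
  8: obs=x cand={1,3} pick 1 [0->1 ok]
  9: obs=y cand={0,2} pick 2 [1->2 ok]
  10: obs=x cand={1,3} pick 1 [2->1 ok]
  11: obs=y cand={0,2} pick 2 [1->2 ok]
  12: obs=x cand={1,3} pick 1 [2->1 ok]
  13: obs=y cand={0,2} pick 2 [1->2 ok]

0,0,0,1,2,3,0,0,1,2,1,2,1,2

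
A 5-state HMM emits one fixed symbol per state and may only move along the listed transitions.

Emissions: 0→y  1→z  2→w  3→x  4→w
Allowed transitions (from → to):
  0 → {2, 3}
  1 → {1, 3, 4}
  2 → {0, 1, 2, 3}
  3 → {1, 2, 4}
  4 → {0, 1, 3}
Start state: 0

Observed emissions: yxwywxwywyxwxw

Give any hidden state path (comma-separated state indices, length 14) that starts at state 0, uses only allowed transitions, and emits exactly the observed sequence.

0,3,2,0,2,3,2,0,2,0,3,4,3,4

  t0 'y' -> {0}, take 0 (start)
  t1 'x' -> {3}, take 3 (0->3 ok)
  t2 'w' -> {2,4}, take 2 (3->2 ok)
  t3 'y' -> {0}, take 0 (2->0 ok)
  t4 'w' -> {2,4}, take 2 (0->2 ok)
  t5 'x' -> {3}, take 3 (2->3 ok)
  t6 'w' -> {2,4}, take 2 (3->2 ok)
  t7 'y' -> {0}, take 0 (2->0 ok)
  t8 'w' -> {2,4}, take 2 (0->2 ok)
  t9 'y' -> {0}, take 0 (2->0 ok)
  t10 'x' -> {3}, take 3 (0->3 ok)
  t11 'w' -> {2,4}, take 4 (3->4 ok)
  t12 'x' -> {3}, take 3 (4->3 ok)
  t13 'w' -> {2,4}, take 4 (3->4 ok)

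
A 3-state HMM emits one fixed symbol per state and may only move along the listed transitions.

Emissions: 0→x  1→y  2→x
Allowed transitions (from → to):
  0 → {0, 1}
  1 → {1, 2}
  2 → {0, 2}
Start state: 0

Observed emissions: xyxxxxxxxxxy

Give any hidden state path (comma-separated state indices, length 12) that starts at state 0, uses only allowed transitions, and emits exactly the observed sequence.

0,1,2,2,2,2,2,2,0,0,0,1

  0: obs=x cand={0,2} pick 0 [start]
  1: obs=y cand={1} pick 1 [0->1 ok]
  2: obs=x cand={0,2} pick 2 [1->2 ok]
  3: obs=x cand={0,2} pick 2 [2->2 ok]
  4: obs=x cand={0,2} pick 2 [2->2 ok]
  5: obs=x cand={0,2} pick 2 [2->2 ok]
  6: obs=x cand={0,2} pick 2 [2->2 ok]
  7: obs=x cand={0,2} pick 2 [2->2 ok]
  8: obs=x cand={0,2} pick 0 [2->0 ok]
  9: obs=x cand={0,2} pick 0 [0->0 ok]
  10: obs=x cand={0,2} pick 0 [0->0 ok]
  11: obs=y cand={1} pick 1 [0->1 ok]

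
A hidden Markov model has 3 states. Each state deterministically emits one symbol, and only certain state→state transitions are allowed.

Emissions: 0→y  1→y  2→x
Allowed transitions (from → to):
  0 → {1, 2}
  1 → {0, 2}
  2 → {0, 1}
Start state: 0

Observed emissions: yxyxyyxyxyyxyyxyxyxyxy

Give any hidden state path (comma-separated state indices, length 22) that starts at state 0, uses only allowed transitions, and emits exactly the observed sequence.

  0: obs=y cand={0,1} pick 0 [start]
  1: obs=x cand={2} pick 2 [0->2 ok]
  2: obs=y cand={0,1} pick 0 [2->0 ok]
  3: obs=x cand={2} pick 2 [0->2 ok]
  4: obs=y cand={0,1} pick 0 [2->0 ok]
  5: obs=y cand={0,1} pick 1 [0->1 ok]
  6: obs=x cand={2} pick 2 [1->2 ok]
  7: obs=y cand={0,1} pick 0 [2->0 ok]
  8: obs=x cand={2} pick 2 [0->2 ok]
  9: obs=y cand={0,1} pick 0 [2->0 ok]
  10: obs=y cand={0,1} pick 1 [0->1 ok]
  11: obs=x cand={2} pick 2 [1->2 ok]
  12: obs=y cand={0,1} pick 1 [2->1 ok]
  13: obs=y cand={0,1} pick 0 [1->0 ok]
  14: obs=x cand={2} pick 2 [0->2 ok]
  15: obs=y cand={0,1} pick 1 [2->1 ok]
  16: obs=x cand={2} pick 2 [1->2 ok]
  17: obs=y cand={0,1} pick 0 [2->0 ok]
  18: obs=x cand={2} pick 2 [0->2 ok]
  19: obs=y cand={0,1} pick 0 [2->0 ok]
  20: obs=x cand={2} pick 2 [0->2 ok]
  21: obs=y cand={0,1} pick 0 [2->0 ok]

0,2,0,2,0,1,2,0,2,0,1,2,1,0,2,1,2,0,2,0,2,0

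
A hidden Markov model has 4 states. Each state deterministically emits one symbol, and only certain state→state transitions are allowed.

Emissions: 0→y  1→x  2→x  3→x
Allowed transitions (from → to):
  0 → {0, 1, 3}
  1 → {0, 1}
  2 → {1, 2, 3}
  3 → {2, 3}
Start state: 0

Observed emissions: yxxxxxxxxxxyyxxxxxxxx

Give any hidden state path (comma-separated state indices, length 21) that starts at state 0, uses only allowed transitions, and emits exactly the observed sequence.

  [0] y  {0}  => 0  start
  [1] x  {1,2,3}  => 3  0->3 ok
  [2] x  {1,2,3}  => 3  3->3 ok
  [3] x  {1,2,3}  => 3  3->3 ok
  [4] x  {1,2,3}  => 3  3->3 ok
  [5] x  {1,2,3}  => 2  3->2 ok
  [6] x  {1,2,3}  => 2  2->2 ok
  [7] x  {1,2,3}  => 1  2->1 ok
  [8] x  {1,2,3}  => 1  1->1 ok
  [9] x  {1,2,3}  => 1  1->1 ok
  [10] x  {1,2,3}  => 1  1->1 ok
  [11] y  {0}  => 0  1->0 ok
  [12] y  {0}  => 0  0->0 ok
  [13] x  {1,2,3}  => 3  0->3 ok
  [14] x  {1,2,3}  => 3  3->3 ok
  [15] x  {1,2,3}  => 3  3->3 ok
  [16] x  {1,2,3}  => 2  3->2 ok
  [17] x  {1,2,3}  => 3  2->3 ok
  [18] x  {1,2,3}  => 2  3->2 ok
  [19] x  {1,2,3}  => 1  2->1 ok
  [20] x  {1,2,3}  => 1  1->1 ok

0,3,3,3,3,2,2,1,1,1,1,0,0,3,3,3,2,3,2,1,1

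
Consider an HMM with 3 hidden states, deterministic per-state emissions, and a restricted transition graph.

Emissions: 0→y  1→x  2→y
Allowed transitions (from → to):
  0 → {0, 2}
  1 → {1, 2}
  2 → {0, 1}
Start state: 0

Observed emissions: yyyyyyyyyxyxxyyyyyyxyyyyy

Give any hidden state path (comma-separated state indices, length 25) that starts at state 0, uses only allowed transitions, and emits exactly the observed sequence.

0,0,0,0,2,0,0,0,2,1,2,1,1,2,0,2,0,0,2,1,2,0,2,0,2

  0: obs=y cand={0,2} pick 0 [start]
  1: obs=y cand={0,2} pick 0 [0->0 ok]
  2: obs=y cand={0,2} pick 0 [0->0 ok]
  3: obs=y cand={0,2} pick 0 [0->0 ok]
  4: obs=y cand={0,2} pick 2 [0->2 ok]
  5: obs=y cand={0,2} pick 0 [2->0 ok]
  6: obs=y cand={0,2} pick 0 [0->0 ok]
  7: obs=y cand={0,2} pick 0 [0->0 ok]
  8: obs=y cand={0,2} pick 2 [0->2 ok]
  9: obs=x cand={1} pick 1 [2->1 ok]
  10: obs=y cand={0,2} pick 2 [1->2 ok]
  11: obs=x cand={1} pick 1 [2->1 ok]
  12: obs=x cand={1} pick 1 [1->1 ok]
  13: obs=y cand={0,2} pick 2 [1->2 ok]
  14: obs=y cand={0,2} pick 0 [2->0 ok]
  15: obs=y cand={0,2} pick 2 [0->2 ok]
  16: obs=y cand={0,2} pick 0 [2->0 ok]
  17: obs=y cand={0,2} pick 0 [0->0 ok]
  18: obs=y cand={0,2} pick 2 [0->2 ok]
  19: obs=x cand={1} pick 1 [2->1 ok]
  20: obs=y cand={0,2} pick 2 [1->2 ok]
  21: obs=y cand={0,2} pick 0 [2->0 ok]
  22: obs=y cand={0,2} pick 2 [0->2 ok]
  23: obs=y cand={0,2} pick 0 [2->0 ok]
  24: obs=y cand={0,2} pick 2 [0->2 ok]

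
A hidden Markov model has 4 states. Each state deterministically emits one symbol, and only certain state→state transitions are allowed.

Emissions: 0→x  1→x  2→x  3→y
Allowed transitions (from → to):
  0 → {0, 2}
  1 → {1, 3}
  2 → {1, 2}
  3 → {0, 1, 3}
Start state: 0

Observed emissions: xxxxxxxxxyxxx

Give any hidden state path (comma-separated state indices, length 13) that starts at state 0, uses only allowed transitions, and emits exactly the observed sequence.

0,2,2,2,2,1,1,1,1,3,0,2,2

  [0] x  {0,1,2}  => 0  start
  [1] x  {0,1,2}  => 2  0->2 ok
  [2] x  {0,1,2}  => 2  2->2 ok
  [3] x  {0,1,2}  => 2  2->2 ok
  [4] x  {0,1,2}  => 2  2->2 ok
  [5] x  {0,1,2}  => 1  2->1 ok
  [6] x  {0,1,2}  => 1  1->1 ok
  [7] x  {0,1,2}  => 1  1->1 ok
  [8] x  {0,1,2}  => 1  1->1 ok
  [9] y  {3}  => 3  1->3 ok
  [10] x  {0,1,2}  => 0  3->0 ok
  [11] x  {0,1,2}  => 2  0->2 ok
  [12] x  {0,1,2}  => 2  2->2 ok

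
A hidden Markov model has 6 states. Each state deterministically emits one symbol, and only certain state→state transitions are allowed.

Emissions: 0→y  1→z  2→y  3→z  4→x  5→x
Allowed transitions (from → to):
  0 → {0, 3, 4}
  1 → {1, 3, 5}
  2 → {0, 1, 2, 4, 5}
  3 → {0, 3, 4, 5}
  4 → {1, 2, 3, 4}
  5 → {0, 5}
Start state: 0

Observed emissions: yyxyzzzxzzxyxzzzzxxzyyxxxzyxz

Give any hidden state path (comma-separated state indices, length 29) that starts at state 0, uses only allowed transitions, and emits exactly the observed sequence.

0,0,4,2,1,3,3,4,1,3,5,0,4,1,1,1,3,4,4,3,0,0,4,4,4,3,0,4,3

  0: obs=y cand={0,2} pick 0 [start]
  1: obs=y cand={0,2} pick 0 [0->0 ok]
  2: obs=x cand={4,5} pick 4 [0->4 ok]
  3: obs=y cand={0,2} pick 2 [4->2 ok]
  4: obs=z cand={1,3} pick 1 [2->1 ok]
  5: obs=z cand={1,3} pick 3 [1->3 ok]
  6: obs=z cand={1,3} pick 3 [3->3 ok]
  7: obs=x cand={4,5} pick 4 [3->4 ok]
  8: obs=z cand={1,3} pick 1 [4->1 ok]
  9: obs=z cand={1,3} pick 3 [1->3 ok]
  10: obs=x cand={4,5} pick 5 [3->5 ok]
  11: obs=y cand={0,2} pick 0 [5->0 ok]
  12: obs=x cand={4,5} pick 4 [0->4 ok]
  13: obs=z cand={1,3} pick 1 [4->1 ok]
  14: obs=z cand={1,3} pick 1 [1->1 ok]
  15: obs=z cand={1,3} pick 1 [1->1 ok]
  16: obs=z cand={1,3} pick 3 [1->3 ok]
  17: obs=x cand={4,5} pick 4 [3->4 ok]
  18: obs=x cand={4,5} pick 4 [4->4 ok]
  19: obs=z cand={1,3} pick 3 [4->3 ok]
  20: obs=y cand={0,2} pick 0 [3->0 ok]
  21: obs=y cand={0,2} pick 0 [0->0 ok]
  22: obs=x cand={4,5} pick 4 [0->4 ok]
  23: obs=x cand={4,5} pick 4 [4->4 ok]
  24: obs=x cand={4,5} pick 4 [4->4 ok]
  25: obs=z cand={1,3} pick 3 [4->3 ok]
  26: obs=y cand={0,2} pick 0 [3->0 ok]
  27: obs=x cand={4,5} pick 4 [0->4 ok]
  28: obs=z cand={1,3} pick 3 [4->3 ok]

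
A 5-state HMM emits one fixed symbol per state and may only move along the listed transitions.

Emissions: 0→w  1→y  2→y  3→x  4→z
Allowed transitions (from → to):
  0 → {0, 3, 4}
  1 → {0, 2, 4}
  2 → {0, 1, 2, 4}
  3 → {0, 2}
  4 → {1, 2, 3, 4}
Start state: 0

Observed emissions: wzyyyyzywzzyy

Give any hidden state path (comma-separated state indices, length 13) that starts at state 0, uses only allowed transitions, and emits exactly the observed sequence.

  0: obs=w cand={0} pick 0 [start]
  1: obs=z cand={4} pick 4 [0->4 ok]
  2: obs=y cand={1,2} pick 2 [4->2 ok]
  3: obs=y cand={1,2} pick 2 [2->2 ok]
  4: obs=y cand={1,2} pick 2 [2->2 ok]
  5: obs=y cand={1,2} pick 1 [2->1 ok]
  6: obs=z cand={4} pick 4 [1->4 ok]
  7: obs=y cand={1,2} pick 1 [4->1 ok]
  8: obs=w cand={0} pick 0 [1->0 ok]
  9: obs=z cand={4} pick 4 [0->4 ok]
  10: obs=z cand={4} pick 4 [4->4 ok]
  11: obs=y cand={1,2} pick 2 [4->2 ok]
  12: obs=y cand={1,2} pick 1 [2->1 ok]

0,4,2,2,2,1,4,1,0,4,4,2,1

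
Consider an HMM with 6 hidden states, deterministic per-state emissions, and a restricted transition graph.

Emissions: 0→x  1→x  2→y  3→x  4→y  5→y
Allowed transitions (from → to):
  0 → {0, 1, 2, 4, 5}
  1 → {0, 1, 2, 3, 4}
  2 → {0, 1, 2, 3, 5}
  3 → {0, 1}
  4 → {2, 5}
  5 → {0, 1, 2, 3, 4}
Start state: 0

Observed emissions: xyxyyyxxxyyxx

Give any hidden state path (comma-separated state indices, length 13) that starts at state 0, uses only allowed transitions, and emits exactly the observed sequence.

  0: obs=x cand={0,1,3} pick 0 [start]
  1: obs=y cand={2,4,5} pick 5 [0->5 ok]
  2: obs=x cand={0,1,3} pick 0 [5->0 ok]
  3: obs=y cand={2,4,5} pick 2 [0->2 ok]
  4: obs=y cand={2,4,5} pick 2 [2->2 ok]
  5: obs=y cand={2,4,5} pick 5 [2->5 ok]
  6: obs=x cand={0,1,3} pick 1 [5->1 ok]
  7: obs=x cand={0,1,3} pick 1 [1->1 ok]
  8: obs=x cand={0,1,3} pick 0 [1->0 ok]
  9: obs=y cand={2,4,5} pick 2 [0->2 ok]
  10: obs=y cand={2,4,5} pick 5 [2->5 ok]
  11: obs=x cand={0,1,3} pick 1 [5->1 ok]
  12: obs=x cand={0,1,3} pick 3 [1->3 ok]

0,5,0,2,2,5,1,1,0,2,5,1,3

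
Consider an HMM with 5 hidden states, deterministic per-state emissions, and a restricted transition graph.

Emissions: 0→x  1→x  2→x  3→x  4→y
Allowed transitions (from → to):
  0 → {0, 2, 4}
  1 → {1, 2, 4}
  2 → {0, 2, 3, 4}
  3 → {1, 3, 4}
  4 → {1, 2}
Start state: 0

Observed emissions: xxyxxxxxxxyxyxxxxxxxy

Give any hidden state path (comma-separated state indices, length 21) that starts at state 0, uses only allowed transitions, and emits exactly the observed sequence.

0,2,4,2,3,1,2,3,3,3,4,1,4,2,3,1,2,3,3,1,4

  [0] x  {0,1,2,3}  => 0  start
  [1] x  {0,1,2,3}  => 2  0->2 ok
  [2] y  {4}  => 4  2->4 ok
  [3] x  {0,1,2,3}  => 2  4->2 ok
  [4] x  {0,1,2,3}  => 3  2->3 ok
  [5] x  {0,1,2,3}  => 1  3->1 ok
  [6] x  {0,1,2,3}  => 2  1->2 ok
  [7] x  {0,1,2,3}  => 3  2->3 ok
  [8] x  {0,1,2,3}  => 3  3->3 ok
  [9] x  {0,1,2,3}  => 3  3->3 ok
  [10] y  {4}  => 4  3->4 ok
  [11] x  {0,1,2,3}  => 1  4->1 ok
  [12] y  {4}  => 4  1->4 ok
  [13] x  {0,1,2,3}  => 2  4->2 ok
  [14] x  {0,1,2,3}  => 3  2->3 ok
  [15] x  {0,1,2,3}  => 1  3->1 ok
  [16] x  {0,1,2,3}  => 2  1->2 ok
  [17] x  {0,1,2,3}  => 3  2->3 ok
  [18] x  {0,1,2,3}  => 3  3->3 ok
  [19] x  {0,1,2,3}  => 1  3->1 ok
  [20] y  {4}  => 4  1->4 ok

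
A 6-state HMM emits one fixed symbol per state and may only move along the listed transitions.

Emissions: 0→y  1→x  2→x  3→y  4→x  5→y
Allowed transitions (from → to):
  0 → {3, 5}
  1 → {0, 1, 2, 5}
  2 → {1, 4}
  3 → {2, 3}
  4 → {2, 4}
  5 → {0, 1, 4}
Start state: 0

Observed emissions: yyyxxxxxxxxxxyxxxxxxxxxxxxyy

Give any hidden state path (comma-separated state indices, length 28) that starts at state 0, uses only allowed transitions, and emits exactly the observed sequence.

0,3,3,2,1,1,2,4,4,2,4,2,1,5,4,2,4,4,2,4,4,4,2,4,2,1,0,5

  [0] y  {0,3,5}  => 0  start
  [1] y  {0,3,5}  => 3  0->3 ok
  [2] y  {0,3,5}  => 3  3->3 ok
  [3] x  {1,2,4}  => 2  3->2 ok
  [4] x  {1,2,4}  => 1  2->1 ok
  [5] x  {1,2,4}  => 1  1->1 ok
  [6] x  {1,2,4}  => 2  1->2 ok
  [7] x  {1,2,4}  => 4  2->4 ok
  [8] x  {1,2,4}  => 4  4->4 ok
  [9] x  {1,2,4}  => 2  4->2 ok
  [10] x  {1,2,4}  => 4  2->4 ok
  [11] x  {1,2,4}  => 2  4->2 ok
  [12] x  {1,2,4}  => 1  2->1 ok
  [13] y  {0,3,5}  => 5  1->5 ok
  [14] x  {1,2,4}  => 4  5->4 ok
  [15] x  {1,2,4}  => 2  4->2 ok
  [16] x  {1,2,4}  => 4  2->4 ok
  [17] x  {1,2,4}  => 4  4->4 ok
  [18] x  {1,2,4}  => 2  4->2 ok
  [19] x  {1,2,4}  => 4  2->4 ok
  [20] x  {1,2,4}  => 4  4->4 ok
  [21] x  {1,2,4}  => 4  4->4 ok
  [22] x  {1,2,4}  => 2  4->2 ok
  [23] x  {1,2,4}  => 4  2->4 ok
  [24] x  {1,2,4}  => 2  4->2 ok
  [25] x  {1,2,4}  => 1  2->1 ok
  [26] y  {0,3,5}  => 0  1->0 ok
  [27] y  {0,3,5}  => 5  0->5 ok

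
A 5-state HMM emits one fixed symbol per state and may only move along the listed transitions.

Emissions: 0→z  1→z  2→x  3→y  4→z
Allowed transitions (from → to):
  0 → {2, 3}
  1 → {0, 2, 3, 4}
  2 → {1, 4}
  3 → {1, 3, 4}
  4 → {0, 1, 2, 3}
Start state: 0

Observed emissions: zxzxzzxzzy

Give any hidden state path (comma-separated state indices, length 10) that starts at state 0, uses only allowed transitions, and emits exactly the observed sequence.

0,2,4,2,1,4,2,1,4,3

  pos 0: z in {0,1,4}, choose 0; start
  pos 1: x in {2}, choose 2; 0->2 ok
  pos 2: z in {0,1,4}, choose 4; 2->4 ok
  pos 3: x in {2}, choose 2; 4->2 ok
  pos 4: z in {0,1,4}, choose 1; 2->1 ok
  pos 5: z in {0,1,4}, choose 4; 1->4 ok
  pos 6: x in {2}, choose 2; 4->2 ok
  pos 7: z in {0,1,4}, choose 1; 2->1 ok
  pos 8: z in {0,1,4}, choose 4; 1->4 ok
  pos 9: y in {3}, choose 3; 4->3 ok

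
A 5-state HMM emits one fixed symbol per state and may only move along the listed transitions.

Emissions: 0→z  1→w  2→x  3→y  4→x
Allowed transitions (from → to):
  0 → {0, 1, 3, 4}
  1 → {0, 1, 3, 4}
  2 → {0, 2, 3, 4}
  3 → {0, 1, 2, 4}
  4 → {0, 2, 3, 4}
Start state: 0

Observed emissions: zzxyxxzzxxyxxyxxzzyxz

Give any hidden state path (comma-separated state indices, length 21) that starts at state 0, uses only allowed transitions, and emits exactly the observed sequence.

  0: obs=z cand={0} pick 0 [start]
  1: obs=z cand={0} pick 0 [0->0 ok]
  2: obs=x cand={2,4} pick 4 [0->4 ok]
  3: obs=y cand={3} pick 3 [4->3 ok]
  4: obs=x cand={2,4} pick 4 [3->4 ok]
  5: obs=x cand={2,4} pick 4 [4->4 ok]
  6: obs=z cand={0} pick 0 [4->0 ok]
  7: obs=z cand={0} pick 0 [0->0 ok]
  8: obs=x cand={2,4} pick 4 [0->4 ok]
  9: obs=x cand={2,4} pick 4 [4->4 ok]
  10: obs=y cand={3} pick 3 [4->3 ok]
  11: obs=x cand={2,4} pick 2 [3->2 ok]
  12: obs=x cand={2,4} pick 4 [2->4 ok]
  13: obs=y cand={3} pick 3 [4->3 ok]
  14: obs=x cand={2,4} pick 2 [3->2 ok]
  15: obs=x cand={2,4} pick 2 [2->2 ok]
  16: obs=z cand={0} pick 0 [2->0 ok]
  17: obs=z cand={0} pick 0 [0->0 ok]
  18: obs=y cand={3} pick 3 [0->3 ok]
  19: obs=x cand={2,4} pick 4 [3->4 ok]
  20: obs=z cand={0} pick 0 [4->0 ok]

0,0,4,3,4,4,0,0,4,4,3,2,4,3,2,2,0,0,3,4,0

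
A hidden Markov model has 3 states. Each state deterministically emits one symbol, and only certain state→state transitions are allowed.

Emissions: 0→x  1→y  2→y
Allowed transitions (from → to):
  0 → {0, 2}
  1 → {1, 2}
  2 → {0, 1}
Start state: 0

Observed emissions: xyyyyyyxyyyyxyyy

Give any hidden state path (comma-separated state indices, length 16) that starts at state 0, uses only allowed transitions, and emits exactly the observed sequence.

0,2,1,1,1,1,2,0,2,1,1,2,0,2,1,1

  0: obs=x cand={0} pick 0 [start]
  1: obs=y cand={1,2} pick 2 [0->2 ok]
  2: obs=y cand={1,2} pick 1 [2->1 ok]
  3: obs=y cand={1,2} pick 1 [1->1 ok]
  4: obs=y cand={1,2} pick 1 [1->1 ok]
  5: obs=y cand={1,2} pick 1 [1->1 ok]
  6: obs=y cand={1,2} pick 2 [1->2 ok]
  7: obs=x cand={0} pick 0 [2->0 ok]
  8: obs=y cand={1,2} pick 2 [0->2 ok]
  9: obs=y cand={1,2} pick 1 [2->1 ok]
  10: obs=y cand={1,2} pick 1 [1->1 ok]
  11: obs=y cand={1,2} pick 2 [1->2 ok]
  12: obs=x cand={0} pick 0 [2->0 ok]
  13: obs=y cand={1,2} pick 2 [0->2 ok]
  14: obs=y cand={1,2} pick 1 [2->1 ok]
  15: obs=y cand={1,2} pick 1 [1->1 ok]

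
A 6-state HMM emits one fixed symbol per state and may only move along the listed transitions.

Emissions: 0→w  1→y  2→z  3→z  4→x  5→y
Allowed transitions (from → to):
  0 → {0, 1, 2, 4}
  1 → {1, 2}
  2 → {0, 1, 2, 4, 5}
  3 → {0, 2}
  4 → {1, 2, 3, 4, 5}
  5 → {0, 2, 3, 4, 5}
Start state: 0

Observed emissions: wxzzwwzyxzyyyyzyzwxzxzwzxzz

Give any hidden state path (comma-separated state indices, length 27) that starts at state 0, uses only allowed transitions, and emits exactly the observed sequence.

0,4,3,2,0,0,2,5,4,2,1,1,1,1,2,5,3,0,4,2,4,3,0,2,4,3,2

  t0 'w' -> {0}, take 0 (start)
  t1 'x' -> {4}, take 4 (0->4 ok)
  t2 'z' -> {2,3}, take 3 (4->3 ok)
  t3 'z' -> {2,3}, take 2 (3->2 ok)
  t4 'w' -> {0}, take 0 (2->0 ok)
  t5 'w' -> {0}, take 0 (0->0 ok)
  t6 'z' -> {2,3}, take 2 (0->2 ok)
  t7 'y' -> {1,5}, take 5 (2->5 ok)
  t8 'x' -> {4}, take 4 (5->4 ok)
  t9 'z' -> {2,3}, take 2 (4->2 ok)
  t10 'y' -> {1,5}, take 1 (2->1 ok)
  t11 'y' -> {1,5}, take 1 (1->1 ok)
  t12 'y' -> {1,5}, take 1 (1->1 ok)
  t13 'y' -> {1,5}, take 1 (1->1 ok)
  t14 'z' -> {2,3}, take 2 (1->2 ok)
  t15 'y' -> {1,5}, take 5 (2->5 ok)
  t16 'z' -> {2,3}, take 3 (5->3 ok)
  t17 'w' -> {0}, take 0 (3->0 ok)
  t18 'x' -> {4}, take 4 (0->4 ok)
  t19 'z' -> {2,3}, take 2 (4->2 ok)
  t20 'x' -> {4}, take 4 (2->4 ok)
  t21 'z' -> {2,3}, take 3 (4->3 ok)
  t22 'w' -> {0}, take 0 (3->0 ok)
  t23 'z' -> {2,3}, take 2 (0->2 ok)
  t24 'x' -> {4}, take 4 (2->4 ok)
  t25 'z' -> {2,3}, take 3 (4->3 ok)
  t26 'z' -> {2,3}, take 2 (3->2 ok)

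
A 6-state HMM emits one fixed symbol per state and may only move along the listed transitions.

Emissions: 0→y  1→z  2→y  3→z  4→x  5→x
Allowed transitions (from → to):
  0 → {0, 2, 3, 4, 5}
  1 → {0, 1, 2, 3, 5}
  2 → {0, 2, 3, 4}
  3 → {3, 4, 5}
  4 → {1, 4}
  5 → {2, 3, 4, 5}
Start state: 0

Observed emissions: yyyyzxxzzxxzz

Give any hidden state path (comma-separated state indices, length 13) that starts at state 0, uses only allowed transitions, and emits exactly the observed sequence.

  [0] y  {0,2}  => 0  start
  [1] y  {0,2}  => 2  0->2 ok
  [2] y  {0,2}  => 0  2->0 ok
  [3] y  {0,2}  => 0  0->0 ok
  [4] z  {1,3}  => 3  0->3 ok
  [5] x  {4,5}  => 4  3->4 ok
  [6] x  {4,5}  => 4  4->4 ok
  [7] z  {1,3}  => 1  4->1 ok
  [8] z  {1,3}  => 3  1->3 ok
  [9] x  {4,5}  => 5  3->5 ok
  [10] x  {4,5}  => 4  5->4 ok
  [11] z  {1,3}  => 1  4->1 ok
  [12] z  {1,3}  => 3  1->3 ok

0,2,0,0,3,4,4,1,3,5,4,1,3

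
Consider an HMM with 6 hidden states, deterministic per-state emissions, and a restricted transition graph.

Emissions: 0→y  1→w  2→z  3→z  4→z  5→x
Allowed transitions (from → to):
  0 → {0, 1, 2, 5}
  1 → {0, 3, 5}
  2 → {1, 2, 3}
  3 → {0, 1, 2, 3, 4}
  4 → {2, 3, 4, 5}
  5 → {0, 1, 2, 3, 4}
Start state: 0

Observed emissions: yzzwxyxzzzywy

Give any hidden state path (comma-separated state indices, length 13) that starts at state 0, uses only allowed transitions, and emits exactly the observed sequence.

  pos 0: y in {0}, choose 0; start
  pos 1: z in {2,3,4}, choose 2; 0->2 ok
  pos 2: z in {2,3,4}, choose 3; 2->3 ok
  pos 3: w in {1}, choose 1; 3->1 ok
  pos 4: x in {5}, choose 5; 1->5 ok
  pos 5: y in {0}, choose 0; 5->0 ok
  pos 6: x in {5}, choose 5; 0->5 ok
  pos 7: z in {2,3,4}, choose 3; 5->3 ok
  pos 8: z in {2,3,4}, choose 2; 3->2 ok
  pos 9: z in {2,3,4}, choose 3; 2->3 ok
  pos 10: y in {0}, choose 0; 3->0 ok
  pos 11: w in {1}, choose 1; 0->1 ok
  pos 12: y in {0}, choose 0; 1->0 ok

0,2,3,1,5,0,5,3,2,3,0,1,0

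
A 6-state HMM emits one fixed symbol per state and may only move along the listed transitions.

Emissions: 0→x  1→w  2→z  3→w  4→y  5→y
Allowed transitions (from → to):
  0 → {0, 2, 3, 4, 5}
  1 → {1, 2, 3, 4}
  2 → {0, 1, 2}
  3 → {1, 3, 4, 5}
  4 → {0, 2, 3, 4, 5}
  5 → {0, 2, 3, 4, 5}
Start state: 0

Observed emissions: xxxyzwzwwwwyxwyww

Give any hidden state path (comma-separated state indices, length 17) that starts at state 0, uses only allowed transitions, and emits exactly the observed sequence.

0,0,0,4,2,1,2,1,3,3,3,4,0,3,4,3,3

  [0] x  {0}  => 0  start
  [1] x  {0}  => 0  0->0 ok
  [2] x  {0}  => 0  0->0 ok
  [3] y  {4,5}  => 4  0->4 ok
  [4] z  {2}  => 2  4->2 ok
  [5] w  {1,3}  => 1  2->1 ok
  [6] z  {2}  => 2  1->2 ok
  [7] w  {1,3}  => 1  2->1 ok
  [8] w  {1,3}  => 3  1->3 ok
  [9] w  {1,3}  => 3  3->3 ok
  [10] w  {1,3}  => 3  3->3 ok
  [11] y  {4,5}  => 4  3->4 ok
  [12] x  {0}  => 0  4->0 ok
  [13] w  {1,3}  => 3  0->3 ok
  [14] y  {4,5}  => 4  3->4 ok
  [15] w  {1,3}  => 3  4->3 ok
  [16] w  {1,3}  => 3  3->3 ok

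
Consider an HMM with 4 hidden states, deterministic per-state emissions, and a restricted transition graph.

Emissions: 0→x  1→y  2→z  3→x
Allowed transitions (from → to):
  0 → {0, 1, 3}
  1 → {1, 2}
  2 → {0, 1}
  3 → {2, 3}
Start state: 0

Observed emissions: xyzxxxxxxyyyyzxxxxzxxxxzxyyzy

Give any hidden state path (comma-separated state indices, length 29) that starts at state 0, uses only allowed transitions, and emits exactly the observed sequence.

0,1,2,0,0,0,0,0,0,1,1,1,1,2,0,3,3,3,2,0,0,0,3,2,0,1,1,2,1

  [0] x  {0,3}  => 0  start
  [1] y  {1}  => 1  0->1 ok
  [2] z  {2}  => 2  1->2 ok
  [3] x  {0,3}  => 0  2->0 ok
  [4] x  {0,3}  => 0  0->0 ok
  [5] x  {0,3}  => 0  0->0 ok
  [6] x  {0,3}  => 0  0->0 ok
  [7] x  {0,3}  => 0  0->0 ok
  [8] x  {0,3}  => 0  0->0 ok
  [9] y  {1}  => 1  0->1 ok
  [10] y  {1}  => 1  1->1 ok
  [11] y  {1}  => 1  1->1 ok
  [12] y  {1}  => 1  1->1 ok
  [13] z  {2}  => 2  1->2 ok
  [14] x  {0,3}  => 0  2->0 ok
  [15] x  {0,3}  => 3  0->3 ok
  [16] x  {0,3}  => 3  3->3 ok
  [17] x  {0,3}  => 3  3->3 ok
  [18] z  {2}  => 2  3->2 ok
  [19] x  {0,3}  => 0  2->0 ok
  [20] x  {0,3}  => 0  0->0 ok
  [21] x  {0,3}  => 0  0->0 ok
  [22] x  {0,3}  => 3  0->3 ok
  [23] z  {2}  => 2  3->2 ok
  [24] x  {0,3}  => 0  2->0 ok
  [25] y  {1}  => 1  0->1 ok
  [26] y  {1}  => 1  1->1 ok
  [27] z  {2}  => 2  1->2 ok
  [28] y  {1}  => 1  2->1 ok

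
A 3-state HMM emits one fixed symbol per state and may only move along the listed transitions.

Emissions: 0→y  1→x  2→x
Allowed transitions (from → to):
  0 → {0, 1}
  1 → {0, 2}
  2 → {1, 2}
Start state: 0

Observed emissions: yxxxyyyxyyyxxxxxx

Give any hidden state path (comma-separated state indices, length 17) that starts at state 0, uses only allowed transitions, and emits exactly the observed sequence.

  [0] y  {0}  => 0  start
  [1] x  {1,2}  => 1  0->1 ok
  [2] x  {1,2}  => 2  1->2 ok
  [3] x  {1,2}  => 1  2->1 ok
  [4] y  {0}  => 0  1->0 ok
  [5] y  {0}  => 0  0->0 ok
  [6] y  {0}  => 0  0->0 ok
  [7] x  {1,2}  => 1  0->1 ok
  [8] y  {0}  => 0  1->0 ok
  [9] y  {0}  => 0  0->0 ok
  [10] y  {0}  => 0  0->0 ok
  [11] x  {1,2}  => 1  0->1 ok
  [12] x  {1,2}  => 2  1->2 ok
  [13] x  {1,2}  => 2  2->2 ok
  [14] x  {1,2}  => 2  2->2 ok
  [15] x  {1,2}  => 2  2->2 ok
  [16] x  {1,2}  => 1  2->1 ok

0,1,2,1,0,0,0,1,0,0,0,1,2,2,2,2,1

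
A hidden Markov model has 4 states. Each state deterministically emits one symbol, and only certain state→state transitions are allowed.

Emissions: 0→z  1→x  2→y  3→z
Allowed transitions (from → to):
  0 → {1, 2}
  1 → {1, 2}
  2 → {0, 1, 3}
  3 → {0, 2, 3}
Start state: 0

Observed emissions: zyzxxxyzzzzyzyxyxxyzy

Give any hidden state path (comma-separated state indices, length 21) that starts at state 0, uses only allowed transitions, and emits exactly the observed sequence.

  [0] z  {0,3}  => 0  start
  [1] y  {2}  => 2  0->2 ok
  [2] z  {0,3}  => 0  2->0 ok
  [3] x  {1}  => 1  0->1 ok
  [4] x  {1}  => 1  1->1 ok
  [5] x  {1}  => 1  1->1 ok
  [6] y  {2}  => 2  1->2 ok
  [7] z  {0,3}  => 3  2->3 ok
  [8] z  {0,3}  => 3  3->3 ok
  [9] z  {0,3}  => 3  3->3 ok
  [10] z  {0,3}  => 0  3->0 ok
  [11] y  {2}  => 2  0->2 ok
  [12] z  {0,3}  => 3  2->3 ok
  [13] y  {2}  => 2  3->2 ok
  [14] x  {1}  => 1  2->1 ok
  [15] y  {2}  => 2  1->2 ok
  [16] x  {1}  => 1  2->1 ok
  [17] x  {1}  => 1  1->1 ok
  [18] y  {2}  => 2  1->2 ok
  [19] z  {0,3}  => 3  2->3 ok
  [20] y  {2}  => 2  3->2 ok

0,2,0,1,1,1,2,3,3,3,0,2,3,2,1,2,1,1,2,3,2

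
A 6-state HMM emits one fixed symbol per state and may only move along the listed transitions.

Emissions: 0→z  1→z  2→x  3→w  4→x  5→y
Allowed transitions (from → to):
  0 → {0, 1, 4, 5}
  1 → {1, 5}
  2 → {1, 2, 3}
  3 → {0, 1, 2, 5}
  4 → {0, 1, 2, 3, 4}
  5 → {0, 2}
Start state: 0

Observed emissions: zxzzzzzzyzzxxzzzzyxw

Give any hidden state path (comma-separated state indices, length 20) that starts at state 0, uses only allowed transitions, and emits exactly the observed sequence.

0,4,0,0,0,1,1,1,5,0,0,4,4,0,1,1,1,5,2,3

  pos 0: z in {0,1}, choose 0; start
  pos 1: x in {2,4}, choose 4; 0->4 ok
  pos 2: z in {0,1}, choose 0; 4->0 ok
  pos 3: z in {0,1}, choose 0; 0->0 ok
  pos 4: z in {0,1}, choose 0; 0->0 ok
  pos 5: z in {0,1}, choose 1; 0->1 ok
  pos 6: z in {0,1}, choose 1; 1->1 ok
  pos 7: z in {0,1}, choose 1; 1->1 ok
  pos 8: y in {5}, choose 5; 1->5 ok
  pos 9: z in {0,1}, choose 0; 5->0 ok
  pos 10: z in {0,1}, choose 0; 0->0 ok
  pos 11: x in {2,4}, choose 4; 0->4 ok
  pos 12: x in {2,4}, choose 4; 4->4 ok
  pos 13: z in {0,1}, choose 0; 4->0 ok
  pos 14: z in {0,1}, choose 1; 0->1 ok
  pos 15: z in {0,1}, choose 1; 1->1 ok
  pos 16: z in {0,1}, choose 1; 1->1 ok
  pos 17: y in {5}, choose 5; 1->5 ok
  pos 18: x in {2,4}, choose 2; 5->2 ok
  pos 19: w in {3}, choose 3; 2->3 ok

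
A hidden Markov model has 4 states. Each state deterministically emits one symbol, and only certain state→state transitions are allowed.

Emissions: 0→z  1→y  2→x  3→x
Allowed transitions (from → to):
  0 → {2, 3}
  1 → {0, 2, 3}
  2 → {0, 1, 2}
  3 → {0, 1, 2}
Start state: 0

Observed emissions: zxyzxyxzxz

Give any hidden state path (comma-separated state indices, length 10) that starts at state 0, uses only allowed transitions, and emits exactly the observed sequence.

  pos 0: z in {0}, choose 0; start
  pos 1: x in {2,3}, choose 3; 0->3 ok
  pos 2: y in {1}, choose 1; 3->1 ok
  pos 3: z in {0}, choose 0; 1->0 ok
  pos 4: x in {2,3}, choose 3; 0->3 ok
  pos 5: y in {1}, choose 1; 3->1 ok
  pos 6: x in {2,3}, choose 3; 1->3 ok
  pos 7: z in {0}, choose 0; 3->0 ok
  pos 8: x in {2,3}, choose 2; 0->2 ok
  pos 9: z in {0}, choose 0; 2->0 ok

0,3,1,0,3,1,3,0,2,0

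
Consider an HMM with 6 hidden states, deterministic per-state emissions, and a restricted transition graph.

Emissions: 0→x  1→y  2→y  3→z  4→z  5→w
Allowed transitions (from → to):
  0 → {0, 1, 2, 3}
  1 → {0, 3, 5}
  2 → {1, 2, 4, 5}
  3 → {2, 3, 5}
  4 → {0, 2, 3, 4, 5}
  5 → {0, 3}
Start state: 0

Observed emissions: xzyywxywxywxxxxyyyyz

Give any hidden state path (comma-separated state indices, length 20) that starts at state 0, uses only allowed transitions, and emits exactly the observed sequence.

  [0] x  {0}  => 0  start
  [1] z  {3,4}  => 3  0->3 ok
  [2] y  {1,2}  => 2  3->2 ok
  [3] y  {1,2}  => 2  2->2 ok
  [4] w  {5}  => 5  2->5 ok
  [5] x  {0}  => 0  5->0 ok
  [6] y  {1,2}  => 2  0->2 ok
  [7] w  {5}  => 5  2->5 ok
  [8] x  {0}  => 0  5->0 ok
  [9] y  {1,2}  => 1  0->1 ok
  [10] w  {5}  => 5  1->5 ok
  [11] x  {0}  => 0  5->0 ok
  [12] x  {0}  => 0  0->0 ok
  [13] x  {0}  => 0  0->0 ok
  [14] x  {0}  => 0  0->0 ok
  [15] y  {1,2}  => 2  0->2 ok
  [16] y  {1,2}  => 2  2->2 ok
  [17] y  {1,2}  => 2  2->2 ok
  [18] y  {1,2}  => 1  2->1 ok
  [19] z  {3,4}  => 3  1->3 ok

0,3,2,2,5,0,2,5,0,1,5,0,0,0,0,2,2,2,1,3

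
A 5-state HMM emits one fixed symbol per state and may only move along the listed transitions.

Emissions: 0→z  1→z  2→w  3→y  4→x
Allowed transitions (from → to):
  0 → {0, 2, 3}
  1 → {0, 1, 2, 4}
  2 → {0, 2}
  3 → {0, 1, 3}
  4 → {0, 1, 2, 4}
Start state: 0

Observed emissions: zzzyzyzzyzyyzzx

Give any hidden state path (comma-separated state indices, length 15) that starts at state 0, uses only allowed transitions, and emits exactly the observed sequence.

0,0,0,3,0,3,1,0,3,0,3,3,1,1,4

  [0] z  {0,1}  => 0  start
  [1] z  {0,1}  => 0  0->0 ok
  [2] z  {0,1}  => 0  0->0 ok
  [3] y  {3}  => 3  0->3 ok
  [4] z  {0,1}  => 0  3->0 ok
  [5] y  {3}  => 3  0->3 ok
  [6] z  {0,1}  => 1  3->1 ok
  [7] z  {0,1}  => 0  1->0 ok
  [8] y  {3}  => 3  0->3 ok
  [9] z  {0,1}  => 0  3->0 ok
  [10] y  {3}  => 3  0->3 ok
  [11] y  {3}  => 3  3->3 ok
  [12] z  {0,1}  => 1  3->1 ok
  [13] z  {0,1}  => 1  1->1 ok
  [14] x  {4}  => 4  1->4 ok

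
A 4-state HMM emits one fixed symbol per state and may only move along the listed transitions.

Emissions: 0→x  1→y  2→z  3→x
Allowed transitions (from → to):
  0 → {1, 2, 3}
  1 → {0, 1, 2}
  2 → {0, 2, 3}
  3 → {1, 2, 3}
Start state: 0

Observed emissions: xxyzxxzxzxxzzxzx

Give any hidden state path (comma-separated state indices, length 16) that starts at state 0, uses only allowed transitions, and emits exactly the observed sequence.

0,3,1,2,3,3,2,3,2,0,3,2,2,0,2,3

  t0 'x' -> {0,3}, take 0 (start)
  t1 'x' -> {0,3}, take 3 (0->3 ok)
  t2 'y' -> {1}, take 1 (3->1 ok)
  t3 'z' -> {2}, take 2 (1->2 ok)
  t4 'x' -> {0,3}, take 3 (2->3 ok)
  t5 'x' -> {0,3}, take 3 (3->3 ok)
  t6 'z' -> {2}, take 2 (3->2 ok)
  t7 'x' -> {0,3}, take 3 (2->3 ok)
  t8 'z' -> {2}, take 2 (3->2 ok)
  t9 'x' -> {0,3}, take 0 (2->0 ok)
  t10 'x' -> {0,3}, take 3 (0->3 ok)
  t11 'z' -> {2}, take 2 (3->2 ok)
  t12 'z' -> {2}, take 2 (2->2 ok)
  t13 'x' -> {0,3}, take 0 (2->0 ok)
  t14 'z' -> {2}, take 2 (0->2 ok)
  t15 'x' -> {0,3}, take 3 (2->3 ok)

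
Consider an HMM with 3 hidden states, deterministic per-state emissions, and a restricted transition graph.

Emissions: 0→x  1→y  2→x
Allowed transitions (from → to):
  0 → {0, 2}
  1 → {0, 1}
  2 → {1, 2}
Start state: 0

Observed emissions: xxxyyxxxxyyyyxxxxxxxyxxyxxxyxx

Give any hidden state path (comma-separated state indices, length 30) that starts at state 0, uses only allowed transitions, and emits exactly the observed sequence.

  [0] x  {0,2}  => 0  start
  [1] x  {0,2}  => 0  0->0 ok
  [2] x  {0,2}  => 2  0->2 ok
  [3] y  {1}  => 1  2->1 ok
  [4] y  {1}  => 1  1->1 ok
  [5] x  {0,2}  => 0  1->0 ok
  [6] x  {0,2}  => 0  0->0 ok
  [7] x  {0,2}  => 2  0->2 ok
  [8] x  {0,2}  => 2  2->2 ok
  [9] y  {1}  => 1  2->1 ok
  [10] y  {1}  => 1  1->1 ok
  [11] y  {1}  => 1  1->1 ok
  [12] y  {1}  => 1  1->1 ok
  [13] x  {0,2}  => 0  1->0 ok
  [14] x  {0,2}  => 0  0->0 ok
  [15] x  {0,2}  => 0  0->0 ok
  [16] x  {0,2}  => 2  0->2 ok
  [17] x  {0,2}  => 2  2->2 ok
  [18] x  {0,2}  => 2  2->2 ok
  [19] x  {0,2}  => 2  2->2 ok
  [20] y  {1}  => 1  2->1 ok
  [21] x  {0,2}  => 0  1->0 ok
  [22] x  {0,2}  => 2  0->2 ok
  [23] y  {1}  => 1  2->1 ok
  [24] x  {0,2}  => 0  1->0 ok
  [25] x  {0,2}  => 0  0->0 ok
  [26] x  {0,2}  => 2  0->2 ok
  [27] y  {1}  => 1  2->1 ok
  [28] x  {0,2}  => 0  1->0 ok
  [29] x  {0,2}  => 0  0->0 ok

0,0,2,1,1,0,0,2,2,1,1,1,1,0,0,0,2,2,2,2,1,0,2,1,0,0,2,1,0,0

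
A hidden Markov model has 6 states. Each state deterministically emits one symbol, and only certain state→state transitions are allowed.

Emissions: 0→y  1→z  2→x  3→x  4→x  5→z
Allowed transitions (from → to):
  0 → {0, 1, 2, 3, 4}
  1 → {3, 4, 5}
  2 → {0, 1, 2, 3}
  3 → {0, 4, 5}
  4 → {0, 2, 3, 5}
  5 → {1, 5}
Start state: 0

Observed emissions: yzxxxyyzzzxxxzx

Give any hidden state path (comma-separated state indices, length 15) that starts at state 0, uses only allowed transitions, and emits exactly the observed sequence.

  0: obs=y cand={0} pick 0 [start]
  1: obs=z cand={1,5} pick 1 [0->1 ok]
  2: obs=x cand={2,3,4} pick 4 [1->4 ok]
  3: obs=x cand={2,3,4} pick 3 [4->3 ok]
  4: obs=x cand={2,3,4} pick 4 [3->4 ok]
  5: obs=y cand={0} pick 0 [4->0 ok]
  6: obs=y cand={0} pick 0 [0->0 ok]
  7: obs=z cand={1,5} pick 1 [0->1 ok]
  8: obs=z cand={1,5} pick 5 [1->5 ok]
  9: obs=z cand={1,5} pick 1 [5->1 ok]
  10: obs=x cand={2,3,4} pick 3 [1->3 ok]
  11: obs=x cand={2,3,4} pick 4 [3->4 ok]
  12: obs=x cand={2,3,4} pick 2 [4->2 ok]
  13: obs=z cand={1,5} pick 1 [2->1 ok]
  14: obs=x cand={2,3,4} pick 4 [1->4 ok]

0,1,4,3,4,0,0,1,5,1,3,4,2,1,4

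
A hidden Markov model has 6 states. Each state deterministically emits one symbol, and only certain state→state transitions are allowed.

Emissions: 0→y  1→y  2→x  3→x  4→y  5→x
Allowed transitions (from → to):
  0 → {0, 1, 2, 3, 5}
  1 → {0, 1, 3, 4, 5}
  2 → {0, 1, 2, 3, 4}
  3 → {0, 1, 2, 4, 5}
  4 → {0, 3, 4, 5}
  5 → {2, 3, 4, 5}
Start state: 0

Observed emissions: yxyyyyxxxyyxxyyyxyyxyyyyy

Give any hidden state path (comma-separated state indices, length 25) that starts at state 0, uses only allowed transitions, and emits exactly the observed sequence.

  t0 'y' -> {0,1,4}, take 0 (start)
  t1 'x' -> {2,3,5}, take 3 (0->3 ok)
  t2 'y' -> {0,1,4}, take 4 (3->4 ok)
  t3 'y' -> {0,1,4}, take 0 (4->0 ok)
  t4 'y' -> {0,1,4}, take 0 (0->0 ok)
  t5 'y' -> {0,1,4}, take 0 (0->0 ok)
  t6 'x' -> {2,3,5}, take 2 (0->2 ok)
  t7 'x' -> {2,3,5}, take 3 (2->3 ok)
  t8 'x' -> {2,3,5}, take 2 (3->2 ok)
  t9 'y' -> {0,1,4}, take 0 (2->0 ok)
  t10 'y' -> {0,1,4}, take 1 (0->1 ok)
  t11 'x' -> {2,3,5}, take 5 (1->5 ok)
  t12 'x' -> {2,3,5}, take 3 (5->3 ok)
  t13 'y' -> {0,1,4}, take 4 (3->4 ok)
  t14 'y' -> {0,1,4}, take 0 (4->0 ok)
  t15 'y' -> {0,1,4}, take 1 (0->1 ok)
  t16 'x' -> {2,3,5}, take 5 (1->5 ok)
  t17 'y' -> {0,1,4}, take 4 (5->4 ok)
  t18 'y' -> {0,1,4}, take 0 (4->0 ok)
  t19 'x' -> {2,3,5}, take 2 (0->2 ok)
  t20 'y' -> {0,1,4}, take 0 (2->0 ok)
  t21 'y' -> {0,1,4}, take 0 (0->0 ok)
  t22 'y' -> {0,1,4}, take 1 (0->1 ok)
  t23 'y' -> {0,1,4}, take 1 (1->1 ok)
  t24 'y' -> {0,1,4}, take 4 (1->4 ok)

0,3,4,0,0,0,2,3,2,0,1,5,3,4,0,1,5,4,0,2,0,0,1,1,4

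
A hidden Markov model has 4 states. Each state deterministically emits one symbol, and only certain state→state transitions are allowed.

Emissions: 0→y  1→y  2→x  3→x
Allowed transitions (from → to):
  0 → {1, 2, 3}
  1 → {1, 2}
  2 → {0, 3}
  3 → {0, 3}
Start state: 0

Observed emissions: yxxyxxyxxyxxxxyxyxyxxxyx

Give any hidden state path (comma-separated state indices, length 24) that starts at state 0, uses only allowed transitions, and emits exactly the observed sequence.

0,2,3,0,3,3,0,2,3,0,2,3,3,3,0,2,0,3,0,2,3,3,0,3

  pos 0: y in {0,1}, choose 0; start
  pos 1: x in {2,3}, choose 2; 0->2 ok
  pos 2: x in {2,3}, choose 3; 2->3 ok
  pos 3: y in {0,1}, choose 0; 3->0 ok
  pos 4: x in {2,3}, choose 3; 0->3 ok
  pos 5: x in {2,3}, choose 3; 3->3 ok
  pos 6: y in {0,1}, choose 0; 3->0 ok
  pos 7: x in {2,3}, choose 2; 0->2 ok
  pos 8: x in {2,3}, choose 3; 2->3 ok
  pos 9: y in {0,1}, choose 0; 3->0 ok
  pos 10: x in {2,3}, choose 2; 0->2 ok
  pos 11: x in {2,3}, choose 3; 2->3 ok
  pos 12: x in {2,3}, choose 3; 3->3 ok
  pos 13: x in {2,3}, choose 3; 3->3 ok
  pos 14: y in {0,1}, choose 0; 3->0 ok
  pos 15: x in {2,3}, choose 2; 0->2 ok
  pos 16: y in {0,1}, choose 0; 2->0 ok
  pos 17: x in {2,3}, choose 3; 0->3 ok
  pos 18: y in {0,1}, choose 0; 3->0 ok
  pos 19: x in {2,3}, choose 2; 0->2 ok
  pos 20: x in {2,3}, choose 3; 2->3 ok
  pos 21: x in {2,3}, choose 3; 3->3 ok
  pos 22: y in {0,1}, choose 0; 3->0 ok
  pos 23: x in {2,3}, choose 3; 0->3 ok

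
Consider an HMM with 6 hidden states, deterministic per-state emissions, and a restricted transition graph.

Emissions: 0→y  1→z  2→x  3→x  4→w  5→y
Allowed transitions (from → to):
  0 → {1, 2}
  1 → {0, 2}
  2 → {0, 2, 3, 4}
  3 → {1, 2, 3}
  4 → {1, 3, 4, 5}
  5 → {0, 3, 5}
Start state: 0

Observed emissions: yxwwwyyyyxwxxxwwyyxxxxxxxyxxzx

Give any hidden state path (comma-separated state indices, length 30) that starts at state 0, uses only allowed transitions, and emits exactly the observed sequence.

0,2,4,4,4,5,5,5,0,2,4,3,2,2,4,4,5,0,2,3,2,3,3,3,2,0,2,3,1,2

  0: obs=y cand={0,5} pick 0 [start]
  1: obs=x cand={2,3} pick 2 [0->2 ok]
  2: obs=w cand={4} pick 4 [2->4 ok]
  3: obs=w cand={4} pick 4 [4->4 ok]
  4: obs=w cand={4} pick 4 [4->4 ok]
  5: obs=y cand={0,5} pick 5 [4->5 ok]
  6: obs=y cand={0,5} pick 5 [5->5 ok]
  7: obs=y cand={0,5} pick 5 [5->5 ok]
  8: obs=y cand={0,5} pick 0 [5->0 ok]
  9: obs=x cand={2,3} pick 2 [0->2 ok]
  10: obs=w cand={4} pick 4 [2->4 ok]
  11: obs=x cand={2,3} pick 3 [4->3 ok]
  12: obs=x cand={2,3} pick 2 [3->2 ok]
  13: obs=x cand={2,3} pick 2 [2->2 ok]
  14: obs=w cand={4} pick 4 [2->4 ok]
  15: obs=w cand={4} pick 4 [4->4 ok]
  16: obs=y cand={0,5} pick 5 [4->5 ok]
  17: obs=y cand={0,5} pick 0 [5->0 ok]
  18: obs=x cand={2,3} pick 2 [0->2 ok]
  19: obs=x cand={2,3} pick 3 [2->3 ok]
  20: obs=x cand={2,3} pick 2 [3->2 ok]
  21: obs=x cand={2,3} pick 3 [2->3 ok]
  22: obs=x cand={2,3} pick 3 [3->3 ok]
  23: obs=x cand={2,3} pick 3 [3->3 ok]
  24: obs=x cand={2,3} pick 2 [3->2 ok]
  25: obs=y cand={0,5} pick 0 [2->0 ok]
  26: obs=x cand={2,3} pick 2 [0->2 ok]
  27: obs=x cand={2,3} pick 3 [2->3 ok]
  28: obs=z cand={1} pick 1 [3->1 ok]
  29: obs=x cand={2,3} pick 2 [1->2 ok]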